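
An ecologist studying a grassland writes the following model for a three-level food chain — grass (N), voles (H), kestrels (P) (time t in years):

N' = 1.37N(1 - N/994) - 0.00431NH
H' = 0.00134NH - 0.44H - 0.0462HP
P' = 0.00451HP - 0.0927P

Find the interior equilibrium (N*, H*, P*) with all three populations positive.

N* ≈ 930, H* ≈ 20.6, P* ≈ 17.4

From dP/dt = 0: 0.00451H* = 0.0927, so H* = 20.6.
From dN/dt = 0: 1.37(1 - N*/994) = 0.00431·20.6, giving N* = 994·(1 - 0.0647) = 930.
From dH/dt = 0: 0.00134·930 - 0.44 = 0.0462P*, so P* = 0.806/0.0462 = 17.4.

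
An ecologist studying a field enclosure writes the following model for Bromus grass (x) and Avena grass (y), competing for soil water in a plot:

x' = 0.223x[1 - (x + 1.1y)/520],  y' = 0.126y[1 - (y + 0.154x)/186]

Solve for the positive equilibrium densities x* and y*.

x* ≈ 380, y* ≈ 128

Setting both brackets to zero gives the nullclines x + 1.1y = 520 and 0.154x + y = 186.
Substituting y = 186 - 0.154x into the first: x(1 - 1.1·0.154) = 520 - 1.1·186.
So x* = 315/0.831 = 380, and then y* = 186 - 0.154·380 = 128.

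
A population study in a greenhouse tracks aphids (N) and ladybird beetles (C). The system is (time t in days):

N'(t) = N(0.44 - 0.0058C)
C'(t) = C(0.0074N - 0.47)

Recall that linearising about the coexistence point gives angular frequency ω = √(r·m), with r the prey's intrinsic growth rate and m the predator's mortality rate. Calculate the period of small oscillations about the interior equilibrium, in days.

Here r = 0.44 and m = 0.47, so r·m = 0.207.
ω = √0.207 = 0.455 per day, hence T = 2π/ω ≈ 13.8 days.

T ≈ 13.8 days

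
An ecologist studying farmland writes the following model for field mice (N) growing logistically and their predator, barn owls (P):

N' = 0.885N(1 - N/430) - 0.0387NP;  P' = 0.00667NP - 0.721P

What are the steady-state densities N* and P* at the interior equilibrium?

From dP/dt = 0 with P > 0: 0.00667N* = 0.721, so N* = 108.
Substitute into dN/dt = 0: 0.885(1 - 108/430) = 0.0387P*.
The bracket is 0.749, giving P* = 0.663/0.0387 = 17.1.

N* ≈ 108, P* ≈ 17.1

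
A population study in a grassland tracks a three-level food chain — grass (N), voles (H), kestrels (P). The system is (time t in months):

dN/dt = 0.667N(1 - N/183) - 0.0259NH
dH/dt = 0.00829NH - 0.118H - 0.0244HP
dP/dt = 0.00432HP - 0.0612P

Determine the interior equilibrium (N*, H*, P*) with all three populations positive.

From dP/dt = 0: 0.00432H* = 0.0612, so H* = 14.2.
From dN/dt = 0: 0.667(1 - N*/183) = 0.0259·14.2, giving N* = 183·(1 - 0.55) = 82.3.
From dH/dt = 0: 0.00829·82.3 - 0.118 = 0.0244P*, so P* = 0.565/0.0244 = 23.1.

N* ≈ 82.3, H* ≈ 14.2, P* ≈ 23.1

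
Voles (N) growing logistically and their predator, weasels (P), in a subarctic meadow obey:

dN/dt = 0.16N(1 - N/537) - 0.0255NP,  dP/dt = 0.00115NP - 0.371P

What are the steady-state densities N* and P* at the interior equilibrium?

N* ≈ 323, P* ≈ 2.51

From dP/dt = 0 with P > 0: 0.00115N* = 0.371, so N* = 323.
Substitute into dN/dt = 0: 0.16(1 - 323/537) = 0.0255P*.
The bracket is 0.399, giving P* = 0.0639/0.0255 = 2.51.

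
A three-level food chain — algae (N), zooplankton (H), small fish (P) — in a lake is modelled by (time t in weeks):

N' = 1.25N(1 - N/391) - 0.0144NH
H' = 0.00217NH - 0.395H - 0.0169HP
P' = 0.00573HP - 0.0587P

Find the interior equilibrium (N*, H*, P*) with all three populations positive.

N* ≈ 345, H* ≈ 10.2, P* ≈ 20.9

From dP/dt = 0: 0.00573H* = 0.0587, so H* = 10.2.
From dN/dt = 0: 1.25(1 - N*/391) = 0.0144·10.2, giving N* = 391·(1 - 0.118) = 345.
From dH/dt = 0: 0.00217·345 - 0.395 = 0.0169P*, so P* = 0.353/0.0169 = 20.9.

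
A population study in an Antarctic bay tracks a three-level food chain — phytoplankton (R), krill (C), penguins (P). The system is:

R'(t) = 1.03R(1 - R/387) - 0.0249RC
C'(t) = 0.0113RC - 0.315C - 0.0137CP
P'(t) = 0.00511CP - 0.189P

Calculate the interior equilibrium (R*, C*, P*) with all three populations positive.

From dP/dt = 0: 0.00511C* = 0.189, so C* = 37.
From dR/dt = 0: 1.03(1 - R*/387) = 0.0249·37, giving R* = 387·(1 - 0.894) = 41.
From dC/dt = 0: 0.0113·41 - 0.315 = 0.0137P*, so P* = 0.148/0.0137 = 10.8.

R* ≈ 41, C* ≈ 37, P* ≈ 10.8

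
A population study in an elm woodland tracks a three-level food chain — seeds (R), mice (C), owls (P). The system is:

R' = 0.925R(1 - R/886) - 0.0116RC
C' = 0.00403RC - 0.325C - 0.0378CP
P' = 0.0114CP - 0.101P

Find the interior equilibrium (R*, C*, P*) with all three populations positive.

From dP/dt = 0: 0.0114C* = 0.101, so C* = 8.86.
From dR/dt = 0: 0.925(1 - R*/886) = 0.0116·8.86, giving R* = 886·(1 - 0.111) = 788.
From dC/dt = 0: 0.00403·788 - 0.325 = 0.0378P*, so P* = 2.85/0.0378 = 75.4.

R* ≈ 788, C* ≈ 8.86, P* ≈ 75.4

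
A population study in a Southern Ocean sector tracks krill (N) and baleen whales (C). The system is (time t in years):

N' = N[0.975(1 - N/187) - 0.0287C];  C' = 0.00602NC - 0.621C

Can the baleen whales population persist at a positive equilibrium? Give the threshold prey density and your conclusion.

The predator equation gives dC/dt > 0 only when N > 0.621/0.00602 = 103.
Without the predator, N → K = 187. Since 187 > 103, the predator can invade and persist.

Threshold N = 103; K > 103, so yes, the predator persists.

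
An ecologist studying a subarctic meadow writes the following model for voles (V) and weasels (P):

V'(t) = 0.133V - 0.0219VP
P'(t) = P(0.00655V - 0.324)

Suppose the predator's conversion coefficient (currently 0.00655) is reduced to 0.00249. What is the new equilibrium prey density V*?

At the interior fixed point, setting dP/dt = 0 with P > 0 fixes V* = (predator death rate)/(VP coefficient) — independent of the other coefficients.
With the change, V* = 0.324/0.00249 = 130; it rises from 49.5.

V* ≈ 130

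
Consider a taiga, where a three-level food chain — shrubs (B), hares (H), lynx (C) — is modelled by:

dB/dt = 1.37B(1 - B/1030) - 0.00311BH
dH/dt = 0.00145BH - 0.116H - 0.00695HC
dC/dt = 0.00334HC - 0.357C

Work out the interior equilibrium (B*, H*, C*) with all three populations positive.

From dC/dt = 0: 0.00334H* = 0.357, so H* = 107.
From dB/dt = 0: 1.37(1 - B*/1030) = 0.00311·107, giving B* = 1030·(1 - 0.243) = 780.
From dH/dt = 0: 0.00145·780 - 0.116 = 0.00695C*, so C* = 1.02/0.00695 = 146.

B* ≈ 780, H* ≈ 107, C* ≈ 146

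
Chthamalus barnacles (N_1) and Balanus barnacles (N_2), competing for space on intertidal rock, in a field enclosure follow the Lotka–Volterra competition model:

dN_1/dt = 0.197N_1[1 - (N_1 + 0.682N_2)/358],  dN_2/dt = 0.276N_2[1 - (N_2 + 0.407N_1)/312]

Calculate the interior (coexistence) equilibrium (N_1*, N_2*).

Setting both brackets to zero gives the nullclines N_1 + 0.682N_2 = 358 and 0.407N_1 + N_2 = 312.
Substituting N_2 = 312 - 0.407N_1 into the first: N_1(1 - 0.682·0.407) = 358 - 0.682·312.
So N_1* = 145/0.722 = 201, and then N_2* = 312 - 0.407·201 = 230.

N_1* ≈ 201, N_2* ≈ 230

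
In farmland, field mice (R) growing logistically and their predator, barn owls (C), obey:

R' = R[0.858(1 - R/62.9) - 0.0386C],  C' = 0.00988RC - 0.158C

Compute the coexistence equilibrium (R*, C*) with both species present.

From dC/dt = 0 with C > 0: 0.00988R* = 0.158, so R* = 16.
Substitute into dR/dt = 0: 0.858(1 - 16/62.9) = 0.0386C*.
The bracket is 0.746, giving C* = 0.64/0.0386 = 16.6.

R* ≈ 16, C* ≈ 16.6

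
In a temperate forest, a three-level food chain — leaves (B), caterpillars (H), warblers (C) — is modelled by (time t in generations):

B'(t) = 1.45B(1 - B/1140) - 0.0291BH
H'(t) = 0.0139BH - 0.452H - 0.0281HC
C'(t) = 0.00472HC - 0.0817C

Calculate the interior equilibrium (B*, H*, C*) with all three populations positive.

B* ≈ 744, H* ≈ 17.3, C* ≈ 352

From dC/dt = 0: 0.00472H* = 0.0817, so H* = 17.3.
From dB/dt = 0: 1.45(1 - B*/1140) = 0.0291·17.3, giving B* = 1140·(1 - 0.347) = 744.
From dH/dt = 0: 0.0139·744 - 0.452 = 0.0281C*, so C* = 9.89/0.0281 = 352.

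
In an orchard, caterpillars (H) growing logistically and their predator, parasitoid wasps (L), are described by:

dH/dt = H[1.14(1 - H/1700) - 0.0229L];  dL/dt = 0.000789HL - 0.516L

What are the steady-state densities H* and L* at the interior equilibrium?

From dL/dt = 0 with L > 0: 0.000789H* = 0.516, so H* = 654.
Substitute into dH/dt = 0: 1.14(1 - 654/1700) = 0.0229L*.
The bracket is 0.615, giving L* = 0.701/0.0229 = 30.6.

H* ≈ 654, L* ≈ 30.6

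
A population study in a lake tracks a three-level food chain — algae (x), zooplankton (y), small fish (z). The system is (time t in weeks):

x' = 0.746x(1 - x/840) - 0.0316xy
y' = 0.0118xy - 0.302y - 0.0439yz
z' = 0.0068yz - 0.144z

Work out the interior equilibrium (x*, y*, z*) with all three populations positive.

x* ≈ 86.5, y* ≈ 21.2, z* ≈ 16.4

From dz/dt = 0: 0.0068y* = 0.144, so y* = 21.2.
From dx/dt = 0: 0.746(1 - x*/840) = 0.0316·21.2, giving x* = 840·(1 - 0.897) = 86.5.
From dy/dt = 0: 0.0118·86.5 - 0.302 = 0.0439z*, so z* = 0.719/0.0439 = 16.4.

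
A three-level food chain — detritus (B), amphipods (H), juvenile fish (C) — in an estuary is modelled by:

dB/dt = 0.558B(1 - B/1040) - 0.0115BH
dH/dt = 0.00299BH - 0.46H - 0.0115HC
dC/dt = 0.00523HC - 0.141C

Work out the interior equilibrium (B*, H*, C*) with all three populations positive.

B* ≈ 462, H* ≈ 27, C* ≈ 80.2

From dC/dt = 0: 0.00523H* = 0.141, so H* = 27.
From dB/dt = 0: 0.558(1 - B*/1040) = 0.0115·27, giving B* = 1040·(1 - 0.556) = 462.
From dH/dt = 0: 0.00299·462 - 0.46 = 0.0115C*, so C* = 0.922/0.0115 = 80.2.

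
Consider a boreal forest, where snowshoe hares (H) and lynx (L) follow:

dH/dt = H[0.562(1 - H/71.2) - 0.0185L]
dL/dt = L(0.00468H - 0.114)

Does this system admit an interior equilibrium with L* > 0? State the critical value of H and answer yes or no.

The predator equation gives dL/dt > 0 only when H > 0.114/0.00468 = 24.4.
Without the predator, H → K = 71.2. Since 71.2 > 24.4, the predator can invade and persist.

Threshold H = 24.4; K > 24.4, so yes, the predator persists.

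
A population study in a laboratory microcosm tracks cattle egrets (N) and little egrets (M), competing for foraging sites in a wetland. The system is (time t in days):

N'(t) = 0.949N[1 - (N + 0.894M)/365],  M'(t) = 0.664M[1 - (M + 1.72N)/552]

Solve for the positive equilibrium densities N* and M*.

Setting both brackets to zero gives the nullclines N + 0.894M = 365 and 1.72N + M = 552.
Substituting M = 552 - 1.72N into the first: N(1 - 0.894·1.72) = 365 - 0.894·552.
So N* = -128/-0.538 = 239, and then M* = 552 - 1.72·239 = 141.

N* ≈ 239, M* ≈ 141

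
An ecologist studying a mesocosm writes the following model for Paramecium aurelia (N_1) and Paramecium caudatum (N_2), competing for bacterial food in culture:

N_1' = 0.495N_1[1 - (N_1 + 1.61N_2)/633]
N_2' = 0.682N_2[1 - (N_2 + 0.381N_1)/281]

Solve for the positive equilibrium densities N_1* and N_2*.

Setting both brackets to zero gives the nullclines N_1 + 1.61N_2 = 633 and 0.381N_1 + N_2 = 281.
Substituting N_2 = 281 - 0.381N_1 into the first: N_1(1 - 1.61·0.381) = 633 - 1.61·281.
So N_1* = 181/0.387 = 467, and then N_2* = 281 - 0.381·467 = 103.

N_1* ≈ 467, N_2* ≈ 103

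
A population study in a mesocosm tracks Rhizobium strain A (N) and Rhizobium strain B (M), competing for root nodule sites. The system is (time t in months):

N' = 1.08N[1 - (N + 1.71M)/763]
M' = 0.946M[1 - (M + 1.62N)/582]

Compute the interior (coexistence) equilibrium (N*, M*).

N* ≈ 131, M* ≈ 369

Setting both brackets to zero gives the nullclines N + 1.71M = 763 and 1.62N + M = 582.
Substituting M = 582 - 1.62N into the first: N(1 - 1.71·1.62) = 763 - 1.71·582.
So N* = -232/-1.77 = 131, and then M* = 582 - 1.62·131 = 369.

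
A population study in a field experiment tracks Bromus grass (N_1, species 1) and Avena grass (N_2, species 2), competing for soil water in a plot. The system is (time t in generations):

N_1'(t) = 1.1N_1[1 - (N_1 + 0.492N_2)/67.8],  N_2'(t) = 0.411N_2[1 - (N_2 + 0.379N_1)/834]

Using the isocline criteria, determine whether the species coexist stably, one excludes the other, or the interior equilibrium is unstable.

Compare the nullcline intercepts: K1/α12 = 67.8/0.492 = 138 < K2 = 834; K2/α21 = 834/0.379 = 2200 > K1 = 67.8.
Since the inequalities point opposite ways, species 2 can invade but species 1 cannot.

species 2 excludes species 1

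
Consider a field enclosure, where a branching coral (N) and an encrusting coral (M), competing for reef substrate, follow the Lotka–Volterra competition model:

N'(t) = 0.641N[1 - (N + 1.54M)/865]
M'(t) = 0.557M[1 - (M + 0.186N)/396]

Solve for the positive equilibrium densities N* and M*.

Setting both brackets to zero gives the nullclines N + 1.54M = 865 and 0.186N + M = 396.
Substituting M = 396 - 0.186N into the first: N(1 - 1.54·0.186) = 865 - 1.54·396.
So N* = 255/0.714 = 358, and then M* = 396 - 0.186·358 = 329.

N* ≈ 358, M* ≈ 329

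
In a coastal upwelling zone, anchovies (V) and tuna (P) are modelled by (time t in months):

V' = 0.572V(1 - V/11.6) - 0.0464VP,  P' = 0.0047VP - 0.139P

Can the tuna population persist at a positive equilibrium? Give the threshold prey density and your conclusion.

Threshold V = 29.6; K < 29.6, so no, the predator goes extinct.

The predator equation gives dP/dt > 0 only when V > 0.139/0.0047 = 29.6.
Without the predator, V → K = 11.6. Since 11.6 < 29.6, the predator cannot invade.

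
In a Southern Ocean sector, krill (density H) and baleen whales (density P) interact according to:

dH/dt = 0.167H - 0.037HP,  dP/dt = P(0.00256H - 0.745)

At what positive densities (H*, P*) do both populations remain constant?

H* ≈ 291, P* ≈ 4.51

Set dP/dt = 0 with P > 0: 0.00256H - 0.745 = 0, so H* = 0.745/0.00256 = 291.
Set dH/dt = 0 with H > 0: 0.167 - 0.037P = 0, so P* = 0.167/0.037 = 4.51.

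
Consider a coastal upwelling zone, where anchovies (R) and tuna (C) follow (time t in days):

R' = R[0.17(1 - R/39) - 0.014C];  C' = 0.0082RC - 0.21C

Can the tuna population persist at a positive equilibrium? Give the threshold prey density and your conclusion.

The predator equation gives dC/dt > 0 only when R > 0.21/0.0082 = 25.6.
Without the predator, R → K = 39. Since 39 > 25.6, the predator can invade and persist.

Threshold R = 25.6; K > 25.6, so yes, the predator persists.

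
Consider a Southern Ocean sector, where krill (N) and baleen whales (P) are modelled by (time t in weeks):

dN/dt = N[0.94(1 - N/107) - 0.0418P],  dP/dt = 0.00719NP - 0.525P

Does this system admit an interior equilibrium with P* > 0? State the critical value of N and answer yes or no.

The predator equation gives dP/dt > 0 only when N > 0.525/0.00719 = 73.
Without the predator, N → K = 107. Since 107 > 73, the predator can invade and persist.

Threshold N = 73; K > 73, so yes, the predator persists.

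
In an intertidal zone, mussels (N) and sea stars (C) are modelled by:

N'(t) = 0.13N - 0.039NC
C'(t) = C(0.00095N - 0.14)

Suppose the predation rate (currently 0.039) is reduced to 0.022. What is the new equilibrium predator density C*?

C* ≈ 5.91

At the interior fixed point, setting dN/dt = 0 with N > 0 fixes C* = (prey growth rate)/(NC coefficient) — independent of the other coefficients.
With the change, C* = 0.13/0.022 = 5.91; it rises from 3.33.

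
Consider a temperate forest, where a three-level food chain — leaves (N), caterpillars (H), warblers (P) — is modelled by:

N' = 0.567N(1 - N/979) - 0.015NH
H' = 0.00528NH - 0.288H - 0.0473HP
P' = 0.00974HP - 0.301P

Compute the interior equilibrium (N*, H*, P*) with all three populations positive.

N* ≈ 179, H* ≈ 30.9, P* ≈ 13.8

From dP/dt = 0: 0.00974H* = 0.301, so H* = 30.9.
From dN/dt = 0: 0.567(1 - N*/979) = 0.015·30.9, giving N* = 979·(1 - 0.818) = 179.
From dH/dt = 0: 0.00528·179 - 0.288 = 0.0473P*, so P* = 0.655/0.0473 = 13.8.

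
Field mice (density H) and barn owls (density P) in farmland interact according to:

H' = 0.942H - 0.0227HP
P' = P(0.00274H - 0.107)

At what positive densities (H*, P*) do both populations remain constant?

Set dP/dt = 0 with P > 0: 0.00274H - 0.107 = 0, so H* = 0.107/0.00274 = 39.1.
Set dH/dt = 0 with H > 0: 0.942 - 0.0227P = 0, so P* = 0.942/0.0227 = 41.5.

H* ≈ 39.1, P* ≈ 41.5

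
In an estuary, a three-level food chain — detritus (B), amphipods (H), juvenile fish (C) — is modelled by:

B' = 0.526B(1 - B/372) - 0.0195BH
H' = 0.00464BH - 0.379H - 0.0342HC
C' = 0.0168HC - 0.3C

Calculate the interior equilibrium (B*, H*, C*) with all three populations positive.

B* ≈ 126, H* ≈ 17.9, C* ≈ 5.98

From dC/dt = 0: 0.0168H* = 0.3, so H* = 17.9.
From dB/dt = 0: 0.526(1 - B*/372) = 0.0195·17.9, giving B* = 372·(1 - 0.662) = 126.
From dH/dt = 0: 0.00464·126 - 0.379 = 0.0342C*, so C* = 0.204/0.0342 = 5.98.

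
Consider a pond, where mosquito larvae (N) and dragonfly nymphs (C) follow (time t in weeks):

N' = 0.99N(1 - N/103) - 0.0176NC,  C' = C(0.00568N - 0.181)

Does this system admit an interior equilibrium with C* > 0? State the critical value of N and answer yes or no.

The predator equation gives dC/dt > 0 only when N > 0.181/0.00568 = 31.9.
Without the predator, N → K = 103. Since 103 > 31.9, the predator can invade and persist.

Threshold N = 31.9; K > 31.9, so yes, the predator persists.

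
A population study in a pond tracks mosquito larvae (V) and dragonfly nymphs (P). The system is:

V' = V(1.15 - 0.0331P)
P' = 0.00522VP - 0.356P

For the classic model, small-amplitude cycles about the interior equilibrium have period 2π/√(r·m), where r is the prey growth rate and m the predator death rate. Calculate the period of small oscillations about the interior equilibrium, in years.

Here r = 1.15 and m = 0.356, so r·m = 0.409.
ω = √0.409 = 0.64 per year, hence T = 2π/ω ≈ 9.82 years.

T ≈ 9.82 years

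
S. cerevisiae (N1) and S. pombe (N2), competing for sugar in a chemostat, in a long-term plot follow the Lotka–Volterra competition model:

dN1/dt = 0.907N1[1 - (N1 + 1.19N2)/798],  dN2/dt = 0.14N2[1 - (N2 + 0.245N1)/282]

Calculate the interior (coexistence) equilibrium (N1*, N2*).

Setting both brackets to zero gives the nullclines N1 + 1.19N2 = 798 and 0.245N1 + N2 = 282.
Substituting N2 = 282 - 0.245N1 into the first: N1(1 - 1.19·0.245) = 798 - 1.19·282.
So N1* = 462/0.708 = 653, and then N2* = 282 - 0.245·653 = 122.

N1* ≈ 653, N2* ≈ 122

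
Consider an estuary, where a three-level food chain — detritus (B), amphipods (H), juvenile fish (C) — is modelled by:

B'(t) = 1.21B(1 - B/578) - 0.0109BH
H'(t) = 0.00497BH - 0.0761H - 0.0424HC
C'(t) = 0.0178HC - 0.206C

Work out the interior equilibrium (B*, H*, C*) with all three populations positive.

From dC/dt = 0: 0.0178H* = 0.206, so H* = 11.6.
From dB/dt = 0: 1.21(1 - B*/578) = 0.0109·11.6, giving B* = 578·(1 - 0.104) = 518.
From dH/dt = 0: 0.00497·518 - 0.0761 = 0.0424C*, so C* = 2.5/0.0424 = 58.9.

B* ≈ 518, H* ≈ 11.6, C* ≈ 58.9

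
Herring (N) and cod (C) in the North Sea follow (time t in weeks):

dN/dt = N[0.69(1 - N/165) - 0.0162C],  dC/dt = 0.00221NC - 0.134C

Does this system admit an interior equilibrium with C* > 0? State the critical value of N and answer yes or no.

Threshold N = 60.6; K > 60.6, so yes, the predator persists.

The predator equation gives dC/dt > 0 only when N > 0.134/0.00221 = 60.6.
Without the predator, N → K = 165. Since 165 > 60.6, the predator can invade and persist.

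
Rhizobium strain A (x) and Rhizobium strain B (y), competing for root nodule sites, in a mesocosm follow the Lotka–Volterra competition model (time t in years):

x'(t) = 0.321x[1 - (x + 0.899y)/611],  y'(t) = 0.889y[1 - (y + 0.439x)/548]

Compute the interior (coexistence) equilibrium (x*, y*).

Setting both brackets to zero gives the nullclines x + 0.899y = 611 and 0.439x + y = 548.
Substituting y = 548 - 0.439x into the first: x(1 - 0.899·0.439) = 611 - 0.899·548.
So x* = 118/0.605 = 196, and then y* = 548 - 0.439·196 = 462.

x* ≈ 196, y* ≈ 462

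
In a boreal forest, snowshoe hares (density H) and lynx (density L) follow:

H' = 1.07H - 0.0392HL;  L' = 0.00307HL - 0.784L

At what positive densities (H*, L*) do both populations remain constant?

H* ≈ 255, L* ≈ 27.3

Set dL/dt = 0 with L > 0: 0.00307H - 0.784 = 0, so H* = 0.784/0.00307 = 255.
Set dH/dt = 0 with H > 0: 1.07 - 0.0392L = 0, so L* = 1.07/0.0392 = 27.3.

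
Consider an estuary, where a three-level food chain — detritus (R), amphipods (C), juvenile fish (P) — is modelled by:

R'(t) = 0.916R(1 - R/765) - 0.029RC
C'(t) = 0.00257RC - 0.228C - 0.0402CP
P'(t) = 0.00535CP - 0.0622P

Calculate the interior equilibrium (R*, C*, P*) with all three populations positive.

R* ≈ 483, C* ≈ 11.6, P* ≈ 25.2

From dP/dt = 0: 0.00535C* = 0.0622, so C* = 11.6.
From dR/dt = 0: 0.916(1 - R*/765) = 0.029·11.6, giving R* = 765·(1 - 0.368) = 483.
From dC/dt = 0: 0.00257·483 - 0.228 = 0.0402P*, so P* = 1.01/0.0402 = 25.2.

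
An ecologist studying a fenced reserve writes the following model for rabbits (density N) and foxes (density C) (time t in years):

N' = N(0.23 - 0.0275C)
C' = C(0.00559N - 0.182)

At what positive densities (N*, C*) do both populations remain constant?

N* ≈ 32.6, C* ≈ 8.36

Set dC/dt = 0 with C > 0: 0.00559N - 0.182 = 0, so N* = 0.182/0.00559 = 32.6.
Set dN/dt = 0 with N > 0: 0.23 - 0.0275C = 0, so C* = 0.23/0.0275 = 8.36.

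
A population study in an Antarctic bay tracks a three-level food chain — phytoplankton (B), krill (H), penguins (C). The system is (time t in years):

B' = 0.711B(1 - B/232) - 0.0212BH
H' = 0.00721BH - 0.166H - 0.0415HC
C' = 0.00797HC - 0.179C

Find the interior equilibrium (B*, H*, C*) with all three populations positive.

B* ≈ 76.6, H* ≈ 22.5, C* ≈ 9.31

From dC/dt = 0: 0.00797H* = 0.179, so H* = 22.5.
From dB/dt = 0: 0.711(1 - B*/232) = 0.0212·22.5, giving B* = 232·(1 - 0.67) = 76.6.
From dH/dt = 0: 0.00721·76.6 - 0.166 = 0.0415C*, so C* = 0.387/0.0415 = 9.31.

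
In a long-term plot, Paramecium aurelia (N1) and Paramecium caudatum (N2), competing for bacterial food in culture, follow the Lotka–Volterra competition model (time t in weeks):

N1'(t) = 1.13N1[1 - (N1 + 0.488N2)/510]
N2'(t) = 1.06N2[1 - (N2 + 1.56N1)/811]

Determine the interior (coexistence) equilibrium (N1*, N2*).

N1* ≈ 479, N2* ≈ 64.5

Setting both brackets to zero gives the nullclines N1 + 0.488N2 = 510 and 1.56N1 + N2 = 811.
Substituting N2 = 811 - 1.56N1 into the first: N1(1 - 0.488·1.56) = 510 - 0.488·811.
So N1* = 114/0.239 = 479, and then N2* = 811 - 1.56·479 = 64.5.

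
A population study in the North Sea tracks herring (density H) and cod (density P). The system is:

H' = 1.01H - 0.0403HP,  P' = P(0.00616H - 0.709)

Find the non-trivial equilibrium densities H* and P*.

H* ≈ 115, P* ≈ 25.1

Set dP/dt = 0 with P > 0: 0.00616H - 0.709 = 0, so H* = 0.709/0.00616 = 115.
Set dH/dt = 0 with H > 0: 1.01 - 0.0403P = 0, so P* = 1.01/0.0403 = 25.1.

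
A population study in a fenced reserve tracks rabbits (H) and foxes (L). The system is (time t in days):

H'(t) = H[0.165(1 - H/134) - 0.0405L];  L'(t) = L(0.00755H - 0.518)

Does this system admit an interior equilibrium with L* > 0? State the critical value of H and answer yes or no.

Threshold H = 68.6; K > 68.6, so yes, the predator persists.

The predator equation gives dL/dt > 0 only when H > 0.518/0.00755 = 68.6.
Without the predator, H → K = 134. Since 134 > 68.6, the predator can invade and persist.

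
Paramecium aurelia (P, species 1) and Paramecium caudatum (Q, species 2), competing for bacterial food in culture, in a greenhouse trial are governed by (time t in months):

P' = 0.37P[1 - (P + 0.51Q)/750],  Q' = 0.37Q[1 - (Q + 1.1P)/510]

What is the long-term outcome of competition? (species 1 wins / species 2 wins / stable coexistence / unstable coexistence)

species 1 excludes species 2

Compare the nullcline intercepts: K1/α12 = 750/0.51 = 1470 > K2 = 510; K2/α21 = 510/1.1 = 464 < K1 = 750.
Since the inequalities point opposite ways, species 1 can invade but species 2 cannot.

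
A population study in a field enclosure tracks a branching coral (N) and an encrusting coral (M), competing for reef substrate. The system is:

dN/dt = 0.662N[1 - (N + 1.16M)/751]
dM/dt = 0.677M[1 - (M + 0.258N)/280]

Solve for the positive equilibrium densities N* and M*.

N* ≈ 608, M* ≈ 123

Setting both brackets to zero gives the nullclines N + 1.16M = 751 and 0.258N + M = 280.
Substituting M = 280 - 0.258N into the first: N(1 - 1.16·0.258) = 751 - 1.16·280.
So N* = 426/0.701 = 608, and then M* = 280 - 0.258·608 = 123.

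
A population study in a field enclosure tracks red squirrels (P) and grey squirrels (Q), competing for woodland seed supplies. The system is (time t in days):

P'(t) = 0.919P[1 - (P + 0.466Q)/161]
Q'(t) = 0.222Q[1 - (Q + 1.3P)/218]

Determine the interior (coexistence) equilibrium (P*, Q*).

P* ≈ 151, Q* ≈ 22.1

Setting both brackets to zero gives the nullclines P + 0.466Q = 161 and 1.3P + Q = 218.
Substituting Q = 218 - 1.3P into the first: P(1 - 0.466·1.3) = 161 - 0.466·218.
So P* = 59.4/0.394 = 151, and then Q* = 218 - 1.3·151 = 22.1.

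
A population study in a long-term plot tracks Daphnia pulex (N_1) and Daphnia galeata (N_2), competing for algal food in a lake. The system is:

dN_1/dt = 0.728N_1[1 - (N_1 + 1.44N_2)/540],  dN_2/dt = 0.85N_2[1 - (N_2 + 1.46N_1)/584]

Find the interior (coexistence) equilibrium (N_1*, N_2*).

Setting both brackets to zero gives the nullclines N_1 + 1.44N_2 = 540 and 1.46N_1 + N_2 = 584.
Substituting N_2 = 584 - 1.46N_1 into the first: N_1(1 - 1.44·1.46) = 540 - 1.44·584.
So N_1* = -301/-1.1 = 273, and then N_2* = 584 - 1.46·273 = 185.

N_1* ≈ 273, N_2* ≈ 185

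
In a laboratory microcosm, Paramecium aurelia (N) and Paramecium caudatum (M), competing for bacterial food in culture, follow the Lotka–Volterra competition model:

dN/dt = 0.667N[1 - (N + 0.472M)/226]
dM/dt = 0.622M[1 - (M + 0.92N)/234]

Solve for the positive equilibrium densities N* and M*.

N* ≈ 204, M* ≈ 46.1

Setting both brackets to zero gives the nullclines N + 0.472M = 226 and 0.92N + M = 234.
Substituting M = 234 - 0.92N into the first: N(1 - 0.472·0.92) = 226 - 0.472·234.
So N* = 116/0.566 = 204, and then M* = 234 - 0.92·204 = 46.1.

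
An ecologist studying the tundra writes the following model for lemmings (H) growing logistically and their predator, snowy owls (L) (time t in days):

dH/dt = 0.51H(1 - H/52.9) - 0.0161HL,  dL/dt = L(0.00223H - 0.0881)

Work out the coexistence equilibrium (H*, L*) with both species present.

H* ≈ 39.5, L* ≈ 8.02

From dL/dt = 0 with L > 0: 0.00223H* = 0.0881, so H* = 39.5.
Substitute into dH/dt = 0: 0.51(1 - 39.5/52.9) = 0.0161L*.
The bracket is 0.253, giving L* = 0.129/0.0161 = 8.02.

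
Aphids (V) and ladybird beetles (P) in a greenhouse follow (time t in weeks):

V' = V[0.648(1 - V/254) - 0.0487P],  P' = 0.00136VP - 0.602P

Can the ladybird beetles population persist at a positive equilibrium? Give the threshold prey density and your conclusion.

Threshold V = 443; K < 443, so no, the predator goes extinct.

The predator equation gives dP/dt > 0 only when V > 0.602/0.00136 = 443.
Without the predator, V → K = 254. Since 254 < 443, the predator cannot invade.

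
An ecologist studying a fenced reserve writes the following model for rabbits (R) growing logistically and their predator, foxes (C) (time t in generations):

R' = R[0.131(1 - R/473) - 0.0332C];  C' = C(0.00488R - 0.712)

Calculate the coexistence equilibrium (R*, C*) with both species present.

From dC/dt = 0 with C > 0: 0.00488R* = 0.712, so R* = 146.
Substitute into dR/dt = 0: 0.131(1 - 146/473) = 0.0332C*.
The bracket is 0.692, giving C* = 0.0906/0.0332 = 2.73.

R* ≈ 146, C* ≈ 2.73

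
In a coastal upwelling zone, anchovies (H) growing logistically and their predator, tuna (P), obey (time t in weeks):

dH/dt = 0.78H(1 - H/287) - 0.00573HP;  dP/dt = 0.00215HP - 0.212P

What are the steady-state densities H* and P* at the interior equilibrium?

From dP/dt = 0 with P > 0: 0.00215H* = 0.212, so H* = 98.6.
Substitute into dH/dt = 0: 0.78(1 - 98.6/287) = 0.00573P*.
The bracket is 0.656, giving P* = 0.512/0.00573 = 89.4.

H* ≈ 98.6, P* ≈ 89.4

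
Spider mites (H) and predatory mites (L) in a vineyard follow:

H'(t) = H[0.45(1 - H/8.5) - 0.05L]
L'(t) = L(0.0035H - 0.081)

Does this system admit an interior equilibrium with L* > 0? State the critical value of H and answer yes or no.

The predator equation gives dL/dt > 0 only when H > 0.081/0.0035 = 23.1.
Without the predator, H → K = 8.5. Since 8.5 < 23.1, the predator cannot invade.

Threshold H = 23.1; K < 23.1, so no, the predator goes extinct.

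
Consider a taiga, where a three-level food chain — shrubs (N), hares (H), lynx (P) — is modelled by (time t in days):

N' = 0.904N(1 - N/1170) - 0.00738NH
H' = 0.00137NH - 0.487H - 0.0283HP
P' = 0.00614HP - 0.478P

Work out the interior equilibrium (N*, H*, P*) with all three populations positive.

From dP/dt = 0: 0.00614H* = 0.478, so H* = 77.9.
From dN/dt = 0: 0.904(1 - N*/1170) = 0.00738·77.9, giving N* = 1170·(1 - 0.636) = 426.
From dH/dt = 0: 0.00137·426 - 0.487 = 0.0283P*, so P* = 0.0972/0.0283 = 3.43.

N* ≈ 426, H* ≈ 77.9, P* ≈ 3.43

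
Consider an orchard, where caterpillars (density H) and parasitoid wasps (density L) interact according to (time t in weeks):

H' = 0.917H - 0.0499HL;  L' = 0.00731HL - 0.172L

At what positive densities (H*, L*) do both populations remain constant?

Set dL/dt = 0 with L > 0: 0.00731H - 0.172 = 0, so H* = 0.172/0.00731 = 23.5.
Set dH/dt = 0 with H > 0: 0.917 - 0.0499L = 0, so L* = 0.917/0.0499 = 18.4.

H* ≈ 23.5, L* ≈ 18.4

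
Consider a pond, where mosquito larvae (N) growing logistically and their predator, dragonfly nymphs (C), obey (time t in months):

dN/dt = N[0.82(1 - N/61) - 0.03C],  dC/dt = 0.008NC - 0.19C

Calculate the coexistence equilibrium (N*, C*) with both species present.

N* ≈ 23.8, C* ≈ 16.7

From dC/dt = 0 with C > 0: 0.008N* = 0.19, so N* = 23.8.
Substitute into dN/dt = 0: 0.82(1 - 23.8/61) = 0.03C*.
The bracket is 0.611, giving C* = 0.501/0.03 = 16.7.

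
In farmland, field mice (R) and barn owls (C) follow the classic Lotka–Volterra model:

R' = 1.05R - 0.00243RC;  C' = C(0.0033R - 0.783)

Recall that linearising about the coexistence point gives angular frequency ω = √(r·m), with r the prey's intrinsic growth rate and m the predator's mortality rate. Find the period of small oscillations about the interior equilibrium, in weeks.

Here r = 1.05 and m = 0.783, so r·m = 0.822.
ω = √0.822 = 0.907 per week, hence T = 2π/ω ≈ 6.93 weeks.

T ≈ 6.93 weeks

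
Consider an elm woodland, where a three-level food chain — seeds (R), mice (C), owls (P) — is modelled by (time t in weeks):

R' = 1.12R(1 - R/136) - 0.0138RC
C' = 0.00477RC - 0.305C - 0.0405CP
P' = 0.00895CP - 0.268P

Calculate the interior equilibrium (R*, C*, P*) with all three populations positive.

R* ≈ 85.8, C* ≈ 29.9, P* ≈ 2.58

From dP/dt = 0: 0.00895C* = 0.268, so C* = 29.9.
From dR/dt = 0: 1.12(1 - R*/136) = 0.0138·29.9, giving R* = 136·(1 - 0.369) = 85.8.
From dC/dt = 0: 0.00477·85.8 - 0.305 = 0.0405P*, so P* = 0.104/0.0405 = 2.58.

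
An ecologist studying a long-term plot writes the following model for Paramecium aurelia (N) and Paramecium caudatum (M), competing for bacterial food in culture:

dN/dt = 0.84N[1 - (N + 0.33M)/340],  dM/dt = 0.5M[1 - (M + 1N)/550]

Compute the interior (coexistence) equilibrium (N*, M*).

Setting both brackets to zero gives the nullclines N + 0.33M = 340 and 1N + M = 550.
Substituting M = 550 - 1N into the first: N(1 - 0.33·1) = 340 - 0.33·550.
So N* = 158/0.67 = 237, and then M* = 550 - 1·237 = 313.

N* ≈ 237, M* ≈ 313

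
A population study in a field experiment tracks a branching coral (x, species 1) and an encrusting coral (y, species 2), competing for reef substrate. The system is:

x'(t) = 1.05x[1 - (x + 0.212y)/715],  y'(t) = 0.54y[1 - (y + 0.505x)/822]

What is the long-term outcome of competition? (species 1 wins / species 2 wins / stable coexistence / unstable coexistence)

Compare the nullcline intercepts: K1/α12 = 715/0.212 = 3370 > K2 = 822; K2/α21 = 822/0.505 = 1630 > K1 = 715.
Since both inequalities hold, each species can invade when rare, so the interior equilibrium is stable.

stable coexistence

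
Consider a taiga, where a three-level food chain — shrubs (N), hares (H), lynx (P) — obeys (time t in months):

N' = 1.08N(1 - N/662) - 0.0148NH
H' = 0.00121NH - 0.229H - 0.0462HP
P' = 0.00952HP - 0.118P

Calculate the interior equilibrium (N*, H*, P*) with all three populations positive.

From dP/dt = 0: 0.00952H* = 0.118, so H* = 12.4.
From dN/dt = 0: 1.08(1 - N*/662) = 0.0148·12.4, giving N* = 662·(1 - 0.17) = 550.
From dH/dt = 0: 0.00121·550 - 0.229 = 0.0462P*, so P* = 0.436/0.0462 = 9.44.

N* ≈ 550, H* ≈ 12.4, P* ≈ 9.44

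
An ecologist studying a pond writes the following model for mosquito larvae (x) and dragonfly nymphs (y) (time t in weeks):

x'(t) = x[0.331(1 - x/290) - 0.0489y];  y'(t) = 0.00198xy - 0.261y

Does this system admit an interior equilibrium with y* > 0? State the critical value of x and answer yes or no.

The predator equation gives dy/dt > 0 only when x > 0.261/0.00198 = 132.
Without the predator, x → K = 290. Since 290 > 132, the predator can invade and persist.

Threshold x = 132; K > 132, so yes, the predator persists.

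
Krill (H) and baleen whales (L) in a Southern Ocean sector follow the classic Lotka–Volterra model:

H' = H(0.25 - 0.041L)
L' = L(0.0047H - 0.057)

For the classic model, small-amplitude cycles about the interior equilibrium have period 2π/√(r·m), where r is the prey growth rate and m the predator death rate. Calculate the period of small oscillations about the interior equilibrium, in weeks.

T ≈ 52.6 weeks

Here r = 0.25 and m = 0.057, so r·m = 0.0143.
ω = √0.0143 = 0.119 per week, hence T = 2π/ω ≈ 52.6 weeks.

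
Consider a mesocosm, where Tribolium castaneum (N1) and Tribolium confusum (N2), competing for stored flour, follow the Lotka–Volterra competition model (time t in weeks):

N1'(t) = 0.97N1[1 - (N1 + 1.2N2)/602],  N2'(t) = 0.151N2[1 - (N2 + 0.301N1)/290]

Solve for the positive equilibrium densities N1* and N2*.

Setting both brackets to zero gives the nullclines N1 + 1.2N2 = 602 and 0.301N1 + N2 = 290.
Substituting N2 = 290 - 0.301N1 into the first: N1(1 - 1.2·0.301) = 602 - 1.2·290.
So N1* = 254/0.639 = 398, and then N2* = 290 - 0.301·398 = 170.

N1* ≈ 398, N2* ≈ 170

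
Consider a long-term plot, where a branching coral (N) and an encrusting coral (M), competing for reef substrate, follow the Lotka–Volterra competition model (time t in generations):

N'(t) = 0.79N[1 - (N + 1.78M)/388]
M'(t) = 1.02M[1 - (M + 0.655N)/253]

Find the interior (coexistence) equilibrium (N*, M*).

N* ≈ 376, M* ≈ 6.87

Setting both brackets to zero gives the nullclines N + 1.78M = 388 and 0.655N + M = 253.
Substituting M = 253 - 0.655N into the first: N(1 - 1.78·0.655) = 388 - 1.78·253.
So N* = -62.3/-0.166 = 376, and then M* = 253 - 0.655·376 = 6.87.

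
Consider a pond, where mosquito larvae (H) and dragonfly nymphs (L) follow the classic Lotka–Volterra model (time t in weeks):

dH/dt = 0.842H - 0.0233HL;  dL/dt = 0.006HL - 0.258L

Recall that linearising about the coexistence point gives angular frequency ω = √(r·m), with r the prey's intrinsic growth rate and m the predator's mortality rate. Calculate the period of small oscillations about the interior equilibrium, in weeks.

Here r = 0.842 and m = 0.258, so r·m = 0.217.
ω = √0.217 = 0.466 per week, hence T = 2π/ω ≈ 13.5 weeks.

T ≈ 13.5 weeks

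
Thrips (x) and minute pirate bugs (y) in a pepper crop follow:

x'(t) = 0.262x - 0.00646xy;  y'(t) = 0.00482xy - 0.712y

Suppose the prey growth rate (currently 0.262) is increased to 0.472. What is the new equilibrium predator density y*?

At the interior fixed point, setting dx/dt = 0 with x > 0 fixes y* = (prey growth rate)/(xy coefficient) — independent of the other coefficients.
With the change, y* = 0.472/0.00646 = 73.1; it rises from 40.6.

y* ≈ 73.1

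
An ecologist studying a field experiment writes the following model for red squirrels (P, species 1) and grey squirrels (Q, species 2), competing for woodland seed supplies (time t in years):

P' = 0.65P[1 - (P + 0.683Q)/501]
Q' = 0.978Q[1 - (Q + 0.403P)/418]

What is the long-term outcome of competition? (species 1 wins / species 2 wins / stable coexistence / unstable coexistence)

Compare the nullcline intercepts: K1/α12 = 501/0.683 = 734 > K2 = 418; K2/α21 = 418/0.403 = 1040 > K1 = 501.
Since both inequalities hold, each species can invade when rare, so the interior equilibrium is stable.

stable coexistence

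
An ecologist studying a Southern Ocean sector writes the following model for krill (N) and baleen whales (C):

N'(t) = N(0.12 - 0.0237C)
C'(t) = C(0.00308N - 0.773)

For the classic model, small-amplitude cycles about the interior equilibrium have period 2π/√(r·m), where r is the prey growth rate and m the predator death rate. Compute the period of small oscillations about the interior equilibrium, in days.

T ≈ 20.6 days

Here r = 0.12 and m = 0.773, so r·m = 0.0928.
ω = √0.0928 = 0.305 per day, hence T = 2π/ω ≈ 20.6 days.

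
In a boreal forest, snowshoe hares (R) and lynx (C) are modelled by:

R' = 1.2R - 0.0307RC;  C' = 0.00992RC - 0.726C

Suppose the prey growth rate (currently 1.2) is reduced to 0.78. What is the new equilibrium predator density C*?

At the interior fixed point, setting dR/dt = 0 with R > 0 fixes C* = (prey growth rate)/(RC coefficient) — independent of the other coefficients.
With the change, C* = 0.78/0.0307 = 25.4; it falls from 39.1.

C* ≈ 25.4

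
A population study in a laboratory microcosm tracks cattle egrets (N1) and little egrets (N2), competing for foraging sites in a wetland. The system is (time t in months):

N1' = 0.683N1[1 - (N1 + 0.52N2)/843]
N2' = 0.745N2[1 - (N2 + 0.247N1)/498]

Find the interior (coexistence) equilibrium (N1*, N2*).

Setting both brackets to zero gives the nullclines N1 + 0.52N2 = 843 and 0.247N1 + N2 = 498.
Substituting N2 = 498 - 0.247N1 into the first: N1(1 - 0.52·0.247) = 843 - 0.52·498.
So N1* = 584/0.872 = 670, and then N2* = 498 - 0.247·670 = 332.

N1* ≈ 670, N2* ≈ 332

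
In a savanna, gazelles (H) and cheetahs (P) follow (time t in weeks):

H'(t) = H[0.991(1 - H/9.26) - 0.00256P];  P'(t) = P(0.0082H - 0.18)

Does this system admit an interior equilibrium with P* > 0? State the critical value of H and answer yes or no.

The predator equation gives dP/dt > 0 only when H > 0.18/0.0082 = 22.
Without the predator, H → K = 9.26. Since 9.26 < 22, the predator cannot invade.

Threshold H = 22; K < 22, so no, the predator goes extinct.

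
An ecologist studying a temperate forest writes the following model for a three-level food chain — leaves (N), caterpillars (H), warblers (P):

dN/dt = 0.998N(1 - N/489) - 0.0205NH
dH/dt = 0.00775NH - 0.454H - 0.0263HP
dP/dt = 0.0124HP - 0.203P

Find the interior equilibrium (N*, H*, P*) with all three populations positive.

N* ≈ 325, H* ≈ 16.4, P* ≈ 78.4

From dP/dt = 0: 0.0124H* = 0.203, so H* = 16.4.
From dN/dt = 0: 0.998(1 - N*/489) = 0.0205·16.4, giving N* = 489·(1 - 0.336) = 325.
From dH/dt = 0: 0.00775·325 - 0.454 = 0.0263P*, so P* = 2.06/0.0263 = 78.4.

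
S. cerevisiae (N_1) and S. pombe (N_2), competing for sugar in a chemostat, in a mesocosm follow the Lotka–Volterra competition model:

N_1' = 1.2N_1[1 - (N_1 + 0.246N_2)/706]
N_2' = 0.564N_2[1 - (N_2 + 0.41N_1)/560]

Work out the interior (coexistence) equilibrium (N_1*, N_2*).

Setting both brackets to zero gives the nullclines N_1 + 0.246N_2 = 706 and 0.41N_1 + N_2 = 560.
Substituting N_2 = 560 - 0.41N_1 into the first: N_1(1 - 0.246·0.41) = 706 - 0.246·560.
So N_1* = 568/0.899 = 632, and then N_2* = 560 - 0.41·632 = 301.

N_1* ≈ 632, N_2* ≈ 301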